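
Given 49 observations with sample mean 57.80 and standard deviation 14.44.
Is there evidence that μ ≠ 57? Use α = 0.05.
One-sample t-test:
H₀: μ = 57
H₁: μ ≠ 57
df = n - 1 = 48
t = (x̄ - μ₀) / (s/√n) = (57.80 - 57) / (14.44/√49) = 0.388
p-value = 0.6999

Since p-value > α = 0.05, we fail to reject H₀.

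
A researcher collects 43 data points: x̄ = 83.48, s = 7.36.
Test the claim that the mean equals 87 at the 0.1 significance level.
One-sample t-test:
H₀: μ = 87
H₁: μ ≠ 87
df = n - 1 = 42
t = (x̄ - μ₀) / (s/√n) = (83.48 - 87) / (7.36/√43) = -3.136
p-value = 0.0031

Since p-value < α = 0.1, we reject H₀.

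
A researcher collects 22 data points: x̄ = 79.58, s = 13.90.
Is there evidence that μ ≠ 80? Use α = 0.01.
One-sample t-test:
H₀: μ = 80
H₁: μ ≠ 80
df = n - 1 = 21
t = (x̄ - μ₀) / (s/√n) = (79.58 - 80) / (13.90/√22) = -0.142
p-value = 0.8886

Since p-value > α = 0.01, we fail to reject H₀.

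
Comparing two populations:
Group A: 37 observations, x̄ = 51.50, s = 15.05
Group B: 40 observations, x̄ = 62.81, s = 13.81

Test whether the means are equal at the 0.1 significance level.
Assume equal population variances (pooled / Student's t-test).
Student's two-sample t-test (equal variances):
H₀: μ₁ = μ₂
H₁: μ₁ ≠ μ₂
df = n₁ + n₂ - 2 = 75
Pooled variance s_p² = [(n₁-1)s₁² + (n₂-1)s₂²] / (n₁ + n₂ - 2) = [(36)(15.05²) + (39)(13.81²)] / 75 = 207.8936
SE = √(s_p²(1/n₁ + 1/n₂)) = √(207.8936 × (1/37 + 1/40)) = 3.2888
t = (x̄₁ - x̄₂) / SE = (51.50 - 62.81) / 3.2888 = -11.31 / 3.2888 = -3.439
p-value = 0.0010

Since p-value < α = 0.1, we reject H₀.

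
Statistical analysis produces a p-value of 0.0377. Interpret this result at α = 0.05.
Since p = 0.0377 < α = 0.05, reject H₀.
There is sufficient evidence to reject the null hypothesis; the result is statistically significant at the 0.05 level.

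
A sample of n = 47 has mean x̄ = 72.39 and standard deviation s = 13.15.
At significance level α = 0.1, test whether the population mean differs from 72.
One-sample t-test:
H₀: μ = 72
H₁: μ ≠ 72
df = n - 1 = 46
t = (x̄ - μ₀) / (s/√n) = (72.39 - 72) / (13.15/√47) = 0.203
p-value = 0.8398

Since p-value > α = 0.1, we fail to reject H₀.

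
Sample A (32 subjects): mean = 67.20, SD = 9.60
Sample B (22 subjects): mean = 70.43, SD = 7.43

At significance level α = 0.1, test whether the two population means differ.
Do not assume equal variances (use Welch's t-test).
Welch's two-sample t-test:
H₀: μ₁ = μ₂
H₁: μ₁ ≠ μ₂
s₁²/n₁ = 9.60²/32 = 2.8800,  s₂²/n₂ = 7.43²/22 = 2.5093
SE = √(s₁²/n₁ + s₂²/n₂) = √(2.8800 + 2.5093) = 2.3215
df (Welch-Satterthwaite) = (s₁²/n₁ + s₂²/n₂)² / [(s₁²/n₁)²/(n₁-1) + (s₂²/n₂)²/(n₂-1)] ≈ 51.19
t = (x̄₁ - x̄₂) / SE = (67.20 - 70.43) / 2.3215 = -3.23 / 2.3215 = -1.391
p-value = 0.1701

Since p-value > α = 0.1, we fail to reject H₀.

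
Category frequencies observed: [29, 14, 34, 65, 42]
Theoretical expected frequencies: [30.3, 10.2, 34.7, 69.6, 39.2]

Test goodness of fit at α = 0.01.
Chi-square goodness of fit test:
H₀: observed counts match expected distribution
H₁: observed counts differ from expected distribution
df = k - 1 = 4
χ² = Σ(O - E)²/E
   = (29 - 30.3)²/30.3 + (14 - 10.2)²/10.2 + (34 - 34.7)²/34.7 + (65 - 69.6)²/69.6 + (42 - 39.2)²/39.2
   = 0.056 + 1.416 + 0.014 + 0.304 + 0.200
   = 1.99
p-value = 0.7377

Since p-value > α = 0.01, we fail to reject H₀.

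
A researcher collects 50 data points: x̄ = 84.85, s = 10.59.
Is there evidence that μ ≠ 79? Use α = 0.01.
One-sample t-test:
H₀: μ = 79
H₁: μ ≠ 79
df = n - 1 = 49
t = (x̄ - μ₀) / (s/√n) = (84.85 - 79) / (10.59/√50) = 3.906
p-value = 0.0003

Since p-value < α = 0.01, we reject H₀.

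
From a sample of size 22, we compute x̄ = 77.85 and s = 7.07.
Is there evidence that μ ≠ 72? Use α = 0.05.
One-sample t-test:
H₀: μ = 72
H₁: μ ≠ 72
df = n - 1 = 21
t = (x̄ - μ₀) / (s/√n) = (77.85 - 72) / (7.07/√22) = 3.881
p-value = 0.0009

Since p-value < α = 0.05, we reject H₀.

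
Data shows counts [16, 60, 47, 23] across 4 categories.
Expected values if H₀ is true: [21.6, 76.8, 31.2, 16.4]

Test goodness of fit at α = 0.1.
Chi-square goodness of fit test:
H₀: observed counts match expected distribution
H₁: observed counts differ from expected distribution
df = k - 1 = 3
χ² = Σ(O - E)²/E
   = (16 - 21.6)²/21.6 + (60 - 76.8)²/76.8 + (47 - 31.2)²/31.2 + (23 - 16.4)²/16.4
   = 1.452 + 3.675 + 8.001 + 2.656
   = 15.78
p-value = 0.0013

Since p-value < α = 0.1, we reject H₀.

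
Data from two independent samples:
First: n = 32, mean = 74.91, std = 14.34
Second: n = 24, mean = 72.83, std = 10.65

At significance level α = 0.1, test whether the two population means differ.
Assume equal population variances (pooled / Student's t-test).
Student's two-sample t-test (equal variances):
H₀: μ₁ = μ₂
H₁: μ₁ ≠ μ₂
df = n₁ + n₂ - 2 = 54
Pooled variance s_p² = [(n₁-1)s₁² + (n₂-1)s₂²] / (n₁ + n₂ - 2) = [(31)(14.34²) + (23)(10.65²)] / 54 = 166.3596
SE = √(s_p²(1/n₁ + 1/n₂)) = √(166.3596 × (1/32 + 1/24)) = 3.4829
t = (x̄₁ - x̄₂) / SE = (74.91 - 72.83) / 3.4829 = 2.08 / 3.4829 = 0.597
p-value = 0.5529

Since p-value > α = 0.1, we fail to reject H₀.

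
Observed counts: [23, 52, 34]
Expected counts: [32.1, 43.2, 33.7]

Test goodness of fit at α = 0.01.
Chi-square goodness of fit test:
H₀: observed counts match expected distribution
H₁: observed counts differ from expected distribution
df = k - 1 = 2
χ² = Σ(O - E)²/E
   = (23 - 32.1)²/32.1 + (52 - 43.2)²/43.2 + (34 - 33.7)²/33.7
   = 2.580 + 1.793 + 0.003
   = 4.38
p-value = 0.1122

Since p-value > α = 0.01, we fail to reject H₀.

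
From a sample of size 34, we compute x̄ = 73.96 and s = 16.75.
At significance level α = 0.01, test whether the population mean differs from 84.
One-sample t-test:
H₀: μ = 84
H₁: μ ≠ 84
df = n - 1 = 33
t = (x̄ - μ₀) / (s/√n) = (73.96 - 84) / (16.75/√34) = -3.495
p-value = 0.0014

Since p-value < α = 0.01, we reject H₀.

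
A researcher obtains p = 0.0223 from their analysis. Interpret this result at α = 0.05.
Since p = 0.0223 < α = 0.05, reject H₀.
There is sufficient evidence to reject the null hypothesis; the result is statistically significant at the 0.05 level.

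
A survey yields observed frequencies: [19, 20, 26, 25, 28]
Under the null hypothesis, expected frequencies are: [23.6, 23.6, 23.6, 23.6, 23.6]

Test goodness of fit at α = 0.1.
Chi-square goodness of fit test:
H₀: observed counts match expected distribution
H₁: observed counts differ from expected distribution
df = k - 1 = 4
χ² = Σ(O - E)²/E
   = (19 - 23.6)²/23.6 + (20 - 23.6)²/23.6 + (26 - 23.6)²/23.6 + (25 - 23.6)²/23.6 + (28 - 23.6)²/23.6
   = 0.897 + 0.549 + 0.244 + 0.083 + 0.820
   = 2.59
p-value = 0.6280

Since p-value > α = 0.1, we fail to reject H₀.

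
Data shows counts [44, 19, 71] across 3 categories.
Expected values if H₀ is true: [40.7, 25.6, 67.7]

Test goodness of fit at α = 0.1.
Chi-square goodness of fit test:
H₀: observed counts match expected distribution
H₁: observed counts differ from expected distribution
df = k - 1 = 2
χ² = Σ(O - E)²/E
   = (44 - 40.7)²/40.7 + (19 - 25.6)²/25.6 + (71 - 67.7)²/67.7
   = 0.268 + 1.702 + 0.161
   = 2.13
p-value = 0.3447

Since p-value > α = 0.1, we fail to reject H₀.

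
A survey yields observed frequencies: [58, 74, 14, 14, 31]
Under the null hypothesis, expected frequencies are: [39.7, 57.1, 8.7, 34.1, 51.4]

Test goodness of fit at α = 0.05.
Chi-square goodness of fit test:
H₀: observed counts match expected distribution
H₁: observed counts differ from expected distribution
df = k - 1 = 4
χ² = Σ(O - E)²/E
   = (58 - 39.7)²/39.7 + (74 - 57.1)²/57.1 + (14 - 8.7)²/8.7 + (14 - 34.1)²/34.1 + (31 - 51.4)²/51.4
   = 8.436 + 5.002 + 3.229 + 11.848 + 8.096
   = 36.61
p-value < 0.0001

Since p-value < α = 0.05, we reject H₀.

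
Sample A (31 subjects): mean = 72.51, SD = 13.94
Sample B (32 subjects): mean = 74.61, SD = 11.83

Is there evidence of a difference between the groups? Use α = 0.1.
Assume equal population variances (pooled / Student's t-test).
Student's two-sample t-test (equal variances):
H₀: μ₁ = μ₂
H₁: μ₁ ≠ μ₂
df = n₁ + n₂ - 2 = 61
Pooled variance s_p² = [(n₁-1)s₁² + (n₂-1)s₂²] / (n₁ + n₂ - 2) = [(30)(13.94²) + (31)(11.83²)] / 61 = 166.6906
SE = √(s_p²(1/n₁ + 1/n₂)) = √(166.6906 × (1/31 + 1/32)) = 3.2536
t = (x̄₁ - x̄₂) / SE = (72.51 - 74.61) / 3.2536 = -2.10 / 3.2536 = -0.645
p-value = 0.5211

Since p-value > α = 0.1, we fail to reject H₀.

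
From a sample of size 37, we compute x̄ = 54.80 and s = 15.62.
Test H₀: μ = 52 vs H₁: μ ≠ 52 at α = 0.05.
One-sample t-test:
H₀: μ = 52
H₁: μ ≠ 52
df = n - 1 = 36
t = (x̄ - μ₀) / (s/√n) = (54.80 - 52) / (15.62/√37) = 1.090
p-value = 0.2828

Since p-value > α = 0.05, we fail to reject H₀.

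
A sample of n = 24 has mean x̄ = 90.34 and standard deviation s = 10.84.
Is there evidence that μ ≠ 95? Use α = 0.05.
One-sample t-test:
H₀: μ = 95
H₁: μ ≠ 95
df = n - 1 = 23
t = (x̄ - μ₀) / (s/√n) = (90.34 - 95) / (10.84/√24) = -2.106
p-value = 0.0463

Since p-value < α = 0.05, we reject H₀.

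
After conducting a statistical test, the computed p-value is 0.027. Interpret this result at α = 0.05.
Since p = 0.027 < α = 0.05, reject H₀.
There is sufficient evidence to reject the null hypothesis; the result is statistically significant at the 0.05 level.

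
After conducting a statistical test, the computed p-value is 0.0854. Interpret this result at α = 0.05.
Since p = 0.0854 > α = 0.05, fail to reject H₀.
There is insufficient evidence to reject the null hypothesis; the result is not statistically significant at the 0.05 level.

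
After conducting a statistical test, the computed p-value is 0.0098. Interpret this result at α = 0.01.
Since p = 0.0098 < α = 0.01, reject H₀.
There is sufficient evidence to reject the null hypothesis; the result is statistically significant at the 0.01 level.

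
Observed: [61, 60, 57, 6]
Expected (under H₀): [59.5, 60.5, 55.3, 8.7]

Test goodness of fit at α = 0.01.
Chi-square goodness of fit test:
H₀: observed counts match expected distribution
H₁: observed counts differ from expected distribution
df = k - 1 = 3
χ² = Σ(O - E)²/E
   = (61 - 59.5)²/59.5 + (60 - 60.5)²/60.5 + (57 - 55.3)²/55.3 + (6 - 8.7)²/8.7
   = 0.038 + 0.004 + 0.052 + 0.838
   = 0.93
p-value = 0.8177

Since p-value > α = 0.01, we fail to reject H₀.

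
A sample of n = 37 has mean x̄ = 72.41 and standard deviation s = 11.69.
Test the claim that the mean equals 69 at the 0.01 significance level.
One-sample t-test:
H₀: μ = 69
H₁: μ ≠ 69
df = n - 1 = 36
t = (x̄ - μ₀) / (s/√n) = (72.41 - 69) / (11.69/√37) = 1.774
p-value = 0.0845

Since p-value > α = 0.01, we fail to reject H₀.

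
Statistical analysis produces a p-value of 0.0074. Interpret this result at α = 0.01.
Since p = 0.0074 < α = 0.01, reject H₀.
There is sufficient evidence to reject the null hypothesis; the result is statistically significant at the 0.01 level.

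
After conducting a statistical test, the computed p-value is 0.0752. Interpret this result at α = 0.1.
Since p = 0.0752 < α = 0.1, reject H₀.
There is sufficient evidence to reject the null hypothesis; the result is statistically significant at the 0.1 level.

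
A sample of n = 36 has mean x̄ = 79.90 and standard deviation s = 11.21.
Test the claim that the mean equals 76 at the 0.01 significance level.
One-sample t-test:
H₀: μ = 76
H₁: μ ≠ 76
df = n - 1 = 35
t = (x̄ - μ₀) / (s/√n) = (79.90 - 76) / (11.21/√36) = 2.087
p-value = 0.0442

Since p-value > α = 0.01, we fail to reject H₀.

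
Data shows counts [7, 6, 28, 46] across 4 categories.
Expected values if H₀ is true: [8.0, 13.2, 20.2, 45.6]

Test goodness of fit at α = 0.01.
Chi-square goodness of fit test:
H₀: observed counts match expected distribution
H₁: observed counts differ from expected distribution
df = k - 1 = 3
χ² = Σ(O - E)²/E
   = (7 - 8.0)²/8.0 + (6 - 13.2)²/13.2 + (28 - 20.2)²/20.2 + (46 - 45.6)²/45.6
   = 0.125 + 3.927 + 3.012 + 0.004
   = 7.07
p-value = 0.0698

Since p-value > α = 0.01, we fail to reject H₀.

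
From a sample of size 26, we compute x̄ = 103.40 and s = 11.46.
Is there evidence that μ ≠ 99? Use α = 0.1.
One-sample t-test:
H₀: μ = 99
H₁: μ ≠ 99
df = n - 1 = 25
t = (x̄ - μ₀) / (s/√n) = (103.40 - 99) / (11.46/√26) = 1.958
p-value = 0.0615

Since p-value < α = 0.1, we reject H₀.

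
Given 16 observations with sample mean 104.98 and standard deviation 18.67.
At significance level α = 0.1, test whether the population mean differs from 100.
One-sample t-test:
H₀: μ = 100
H₁: μ ≠ 100
df = n - 1 = 15
t = (x̄ - μ₀) / (s/√n) = (104.98 - 100) / (18.67/√16) = 1.067
p-value = 0.3029

Since p-value > α = 0.1, we fail to reject H₀.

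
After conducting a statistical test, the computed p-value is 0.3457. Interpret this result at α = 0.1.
Since p = 0.3457 > α = 0.1, fail to reject H₀.
There is insufficient evidence to reject the null hypothesis; the result is not statistically significant at the 0.1 level.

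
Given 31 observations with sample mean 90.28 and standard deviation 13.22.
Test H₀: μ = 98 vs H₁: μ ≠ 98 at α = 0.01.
One-sample t-test:
H₀: μ = 98
H₁: μ ≠ 98
df = n - 1 = 30
t = (x̄ - μ₀) / (s/√n) = (90.28 - 98) / (13.22/√31) = -3.251
p-value = 0.0028

Since p-value < α = 0.01, we reject H₀.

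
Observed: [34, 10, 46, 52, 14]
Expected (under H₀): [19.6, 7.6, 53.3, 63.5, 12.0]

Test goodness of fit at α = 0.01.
Chi-square goodness of fit test:
H₀: observed counts match expected distribution
H₁: observed counts differ from expected distribution
df = k - 1 = 4
χ² = Σ(O - E)²/E
   = (34 - 19.6)²/19.6 + (10 - 7.6)²/7.6 + (46 - 53.3)²/53.3 + (52 - 63.5)²/63.5 + (14 - 12.0)²/12.0
   = 10.580 + 0.758 + 1.000 + 2.083 + 0.333
   = 14.75
p-value = 0.0052

Since p-value < α = 0.01, we reject H₀.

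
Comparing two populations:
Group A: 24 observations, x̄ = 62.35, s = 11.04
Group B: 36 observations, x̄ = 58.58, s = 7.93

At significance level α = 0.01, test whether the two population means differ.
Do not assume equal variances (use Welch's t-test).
Welch's two-sample t-test:
H₀: μ₁ = μ₂
H₁: μ₁ ≠ μ₂
s₁²/n₁ = 11.04²/24 = 5.0784,  s₂²/n₂ = 7.93²/36 = 1.7468
SE = √(s₁²/n₁ + s₂²/n₂) = √(5.0784 + 1.7468) = 2.6125
df (Welch-Satterthwaite) = (s₁²/n₁ + s₂²/n₂)² / [(s₁²/n₁)²/(n₁-1) + (s₂²/n₂)²/(n₂-1)] ≈ 38.55
t = (x̄₁ - x̄₂) / SE = (62.35 - 58.58) / 2.6125 = 3.77 / 2.6125 = 1.443
p-value = 0.1571

Since p-value > α = 0.01, we fail to reject H₀.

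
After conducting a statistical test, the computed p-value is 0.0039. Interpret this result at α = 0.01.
Since p = 0.0039 < α = 0.01, reject H₀.
There is sufficient evidence to reject the null hypothesis; the result is statistically significant at the 0.01 level.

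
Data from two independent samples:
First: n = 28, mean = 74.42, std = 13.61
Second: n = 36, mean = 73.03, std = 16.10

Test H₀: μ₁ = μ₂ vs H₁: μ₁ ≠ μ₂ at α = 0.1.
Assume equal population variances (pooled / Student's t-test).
Student's two-sample t-test (equal variances):
H₀: μ₁ = μ₂
H₁: μ₁ ≠ μ₂
df = n₁ + n₂ - 2 = 62
Pooled variance s_p² = [(n₁-1)s₁² + (n₂-1)s₂²] / (n₁ + n₂ - 2) = [(27)(13.61²) + (35)(16.10²)] / 62 = 226.9938
SE = √(s_p²(1/n₁ + 1/n₂)) = √(226.9938 × (1/28 + 1/36)) = 3.7964
t = (x̄₁ - x̄₂) / SE = (74.42 - 73.03) / 3.7964 = 1.39 / 3.7964 = 0.366
p-value = 0.7155

Since p-value > α = 0.1, we fail to reject H₀.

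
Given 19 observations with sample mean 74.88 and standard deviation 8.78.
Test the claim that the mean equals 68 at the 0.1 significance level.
One-sample t-test:
H₀: μ = 68
H₁: μ ≠ 68
df = n - 1 = 18
t = (x̄ - μ₀) / (s/√n) = (74.88 - 68) / (8.78/√19) = 3.416
p-value = 0.0031

Since p-value < α = 0.1, we reject H₀.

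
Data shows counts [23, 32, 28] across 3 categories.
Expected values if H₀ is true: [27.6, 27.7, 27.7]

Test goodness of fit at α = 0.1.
Chi-square goodness of fit test:
H₀: observed counts match expected distribution
H₁: observed counts differ from expected distribution
df = k - 1 = 2
χ² = Σ(O - E)²/E
   = (23 - 27.6)²/27.6 + (32 - 27.7)²/27.7 + (28 - 27.7)²/27.7
   = 0.767 + 0.668 + 0.003
   = 1.44
p-value = 0.4874

Since p-value > α = 0.1, we fail to reject H₀.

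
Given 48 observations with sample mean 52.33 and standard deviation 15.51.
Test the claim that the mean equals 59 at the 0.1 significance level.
One-sample t-test:
H₀: μ = 59
H₁: μ ≠ 59
df = n - 1 = 47
t = (x̄ - μ₀) / (s/√n) = (52.33 - 59) / (15.51/√48) = -2.979
p-value = 0.0046

Since p-value < α = 0.1, we reject H₀.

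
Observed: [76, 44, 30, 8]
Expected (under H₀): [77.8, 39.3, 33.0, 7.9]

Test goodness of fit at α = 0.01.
Chi-square goodness of fit test:
H₀: observed counts match expected distribution
H₁: observed counts differ from expected distribution
df = k - 1 = 3
χ² = Σ(O - E)²/E
   = (76 - 77.8)²/77.8 + (44 - 39.3)²/39.3 + (30 - 33.0)²/33.0 + (8 - 7.9)²/7.9
   = 0.042 + 0.562 + 0.273 + 0.001
   = 0.88
p-value = 0.8308

Since p-value > α = 0.01, we fail to reject H₀.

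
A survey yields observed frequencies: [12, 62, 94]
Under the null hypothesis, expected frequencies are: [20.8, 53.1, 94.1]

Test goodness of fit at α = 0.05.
Chi-square goodness of fit test:
H₀: observed counts match expected distribution
H₁: observed counts differ from expected distribution
df = k - 1 = 2
χ² = Σ(O - E)²/E
   = (12 - 20.8)²/20.8 + (62 - 53.1)²/53.1 + (94 - 94.1)²/94.1
   = 3.723 + 1.492 + 0.000
   = 5.21
p-value = 0.0737

Since p-value > α = 0.05, we fail to reject H₀.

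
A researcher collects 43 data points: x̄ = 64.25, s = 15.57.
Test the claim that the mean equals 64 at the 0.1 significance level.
One-sample t-test:
H₀: μ = 64
H₁: μ ≠ 64
df = n - 1 = 42
t = (x̄ - μ₀) / (s/√n) = (64.25 - 64) / (15.57/√43) = 0.105
p-value = 0.9166

Since p-value > α = 0.1, we fail to reject H₀.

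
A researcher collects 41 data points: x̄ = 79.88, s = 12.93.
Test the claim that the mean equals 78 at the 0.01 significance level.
One-sample t-test:
H₀: μ = 78
H₁: μ ≠ 78
df = n - 1 = 40
t = (x̄ - μ₀) / (s/√n) = (79.88 - 78) / (12.93/√41) = 0.931
p-value = 0.3574

Since p-value > α = 0.01, we fail to reject H₀.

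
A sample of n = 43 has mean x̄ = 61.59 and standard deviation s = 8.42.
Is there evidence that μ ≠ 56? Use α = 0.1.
One-sample t-test:
H₀: μ = 56
H₁: μ ≠ 56
df = n - 1 = 42
t = (x̄ - μ₀) / (s/√n) = (61.59 - 56) / (8.42/√43) = 4.353
p-value = 0.0001

Since p-value < α = 0.1, we reject H₀.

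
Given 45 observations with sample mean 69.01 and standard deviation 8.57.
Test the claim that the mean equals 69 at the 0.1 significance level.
One-sample t-test:
H₀: μ = 69
H₁: μ ≠ 69
df = n - 1 = 44
t = (x̄ - μ₀) / (s/√n) = (69.01 - 69) / (8.57/√45) = 0.008
p-value = 0.9938

Since p-value > α = 0.1, we fail to reject H₀.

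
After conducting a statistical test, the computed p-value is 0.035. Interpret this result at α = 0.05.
Since p = 0.035 < α = 0.05, reject H₀.
There is sufficient evidence to reject the null hypothesis; the result is statistically significant at the 0.05 level.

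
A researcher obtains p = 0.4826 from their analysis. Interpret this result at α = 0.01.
Since p = 0.4826 > α = 0.01, fail to reject H₀.
There is insufficient evidence to reject the null hypothesis; the result is not statistically significant at the 0.01 level.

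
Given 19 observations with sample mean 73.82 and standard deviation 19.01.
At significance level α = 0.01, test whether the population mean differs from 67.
One-sample t-test:
H₀: μ = 67
H₁: μ ≠ 67
df = n - 1 = 18
t = (x̄ - μ₀) / (s/√n) = (73.82 - 67) / (19.01/√19) = 1.564
p-value = 0.1353

Since p-value > α = 0.01, we fail to reject H₀.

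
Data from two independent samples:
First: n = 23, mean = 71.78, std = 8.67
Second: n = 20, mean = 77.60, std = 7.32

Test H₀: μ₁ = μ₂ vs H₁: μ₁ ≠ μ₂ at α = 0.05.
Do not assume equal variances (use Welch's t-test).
Welch's two-sample t-test:
H₀: μ₁ = μ₂
H₁: μ₁ ≠ μ₂
s₁²/n₁ = 8.67²/23 = 3.2682,  s₂²/n₂ = 7.32²/20 = 2.6791
SE = √(s₁²/n₁ + s₂²/n₂) = √(3.2682 + 2.6791) = 2.4387
df (Welch-Satterthwaite) = (s₁²/n₁ + s₂²/n₂)² / [(s₁²/n₁)²/(n₁-1) + (s₂²/n₂)²/(n₂-1)] ≈ 40.97
t = (x̄₁ - x̄₂) / SE = (71.78 - 77.60) / 2.4387 = -5.82 / 2.4387 = -2.387
p-value = 0.0217

Since p-value < α = 0.05, we reject H₀.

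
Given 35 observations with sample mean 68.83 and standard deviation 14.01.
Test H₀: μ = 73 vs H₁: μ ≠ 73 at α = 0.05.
One-sample t-test:
H₀: μ = 73
H₁: μ ≠ 73
df = n - 1 = 34
t = (x̄ - μ₀) / (s/√n) = (68.83 - 73) / (14.01/√35) = -1.761
p-value = 0.0873

Since p-value > α = 0.05, we fail to reject H₀.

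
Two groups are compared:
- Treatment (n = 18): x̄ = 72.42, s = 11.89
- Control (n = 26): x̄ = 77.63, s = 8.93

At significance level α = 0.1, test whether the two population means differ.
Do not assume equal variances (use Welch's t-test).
Welch's two-sample t-test:
H₀: μ₁ = μ₂
H₁: μ₁ ≠ μ₂
s₁²/n₁ = 11.89²/18 = 7.8540,  s₂²/n₂ = 8.93²/26 = 3.0671
SE = √(s₁²/n₁ + s₂²/n₂) = √(7.8540 + 3.0671) = 3.3047
df (Welch-Satterthwaite) = (s₁²/n₁ + s₂²/n₂)² / [(s₁²/n₁)²/(n₁-1) + (s₂²/n₂)²/(n₂-1)] ≈ 29.78
t = (x̄₁ - x̄₂) / SE = (72.42 - 77.63) / 3.3047 = -5.21 / 3.3047 = -1.577
p-value = 0.1255

Since p-value > α = 0.1, we fail to reject H₀.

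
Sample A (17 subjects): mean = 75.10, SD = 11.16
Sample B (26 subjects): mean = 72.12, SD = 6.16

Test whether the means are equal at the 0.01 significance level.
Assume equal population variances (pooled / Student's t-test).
Student's two-sample t-test (equal variances):
H₀: μ₁ = μ₂
H₁: μ₁ ≠ μ₂
df = n₁ + n₂ - 2 = 41
Pooled variance s_p² = [(n₁-1)s₁² + (n₂-1)s₂²] / (n₁ + n₂ - 2) = [(16)(11.16²) + (25)(6.16²)] / 41 = 71.7407
SE = √(s_p²(1/n₁ + 1/n₂)) = √(71.7407 × (1/17 + 1/26)) = 2.6418
t = (x̄₁ - x̄₂) / SE = (75.10 - 72.12) / 2.6418 = 2.98 / 2.6418 = 1.128
p-value = 0.2659

Since p-value > α = 0.01, we fail to reject H₀.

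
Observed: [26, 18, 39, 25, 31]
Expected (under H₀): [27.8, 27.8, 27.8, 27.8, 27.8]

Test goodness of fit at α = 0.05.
Chi-square goodness of fit test:
H₀: observed counts match expected distribution
H₁: observed counts differ from expected distribution
df = k - 1 = 4
χ² = Σ(O - E)²/E
   = (26 - 27.8)²/27.8 + (18 - 27.8)²/27.8 + (39 - 27.8)²/27.8 + (25 - 27.8)²/27.8 + (31 - 27.8)²/27.8
   = 0.117 + 3.455 + 4.512 + 0.282 + 0.368
   = 8.73
p-value = 0.0681

Since p-value > α = 0.05, we fail to reject H₀.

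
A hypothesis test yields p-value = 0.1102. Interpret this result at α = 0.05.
Since p = 0.1102 > α = 0.05, fail to reject H₀.
There is insufficient evidence to reject the null hypothesis; the result is not statistically significant at the 0.05 level.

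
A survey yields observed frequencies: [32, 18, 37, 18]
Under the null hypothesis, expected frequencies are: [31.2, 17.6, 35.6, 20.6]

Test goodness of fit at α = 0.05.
Chi-square goodness of fit test:
H₀: observed counts match expected distribution
H₁: observed counts differ from expected distribution
df = k - 1 = 3
χ² = Σ(O - E)²/E
   = (32 - 31.2)²/31.2 + (18 - 17.6)²/17.6 + (37 - 35.6)²/35.6 + (18 - 20.6)²/20.6
   = 0.021 + 0.009 + 0.055 + 0.328
   = 0.41
p-value = 0.9376

Since p-value > α = 0.05, we fail to reject H₀.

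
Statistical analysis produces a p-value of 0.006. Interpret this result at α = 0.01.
Since p = 0.006 < α = 0.01, reject H₀.
There is sufficient evidence to reject the null hypothesis; the result is statistically significant at the 0.01 level.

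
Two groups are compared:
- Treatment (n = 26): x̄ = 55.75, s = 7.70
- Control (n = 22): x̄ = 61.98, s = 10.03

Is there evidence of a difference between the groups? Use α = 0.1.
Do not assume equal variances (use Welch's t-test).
Welch's two-sample t-test:
H₀: μ₁ = μ₂
H₁: μ₁ ≠ μ₂
s₁²/n₁ = 7.70²/26 = 2.2804,  s₂²/n₂ = 10.03²/22 = 4.5728
SE = √(s₁²/n₁ + s₂²/n₂) = √(2.2804 + 4.5728) = 2.6179
df (Welch-Satterthwaite) = (s₁²/n₁ + s₂²/n₂)² / [(s₁²/n₁)²/(n₁-1) + (s₂²/n₂)²/(n₂-1)] ≈ 39.02
t = (x̄₁ - x̄₂) / SE = (55.75 - 61.98) / 2.6179 = -6.23 / 2.6179 = -2.380
p-value = 0.0223

Since p-value < α = 0.1, we reject H₀.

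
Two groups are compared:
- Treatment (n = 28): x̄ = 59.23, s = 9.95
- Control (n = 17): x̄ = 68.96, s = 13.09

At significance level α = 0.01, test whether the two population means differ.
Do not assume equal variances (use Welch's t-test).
Welch's two-sample t-test:
H₀: μ₁ = μ₂
H₁: μ₁ ≠ μ₂
s₁²/n₁ = 9.95²/28 = 3.5358,  s₂²/n₂ = 13.09²/17 = 10.0793
SE = √(s₁²/n₁ + s₂²/n₂) = √(3.5358 + 10.0793) = 3.6899
df (Welch-Satterthwaite) = (s₁²/n₁ + s₂²/n₂)² / [(s₁²/n₁)²/(n₁-1) + (s₂²/n₂)²/(n₂-1)] ≈ 27.21
t = (x̄₁ - x̄₂) / SE = (59.23 - 68.96) / 3.6899 = -9.73 / 3.6899 = -2.637
p-value = 0.0137

Since p-value > α = 0.01, we fail to reject H₀.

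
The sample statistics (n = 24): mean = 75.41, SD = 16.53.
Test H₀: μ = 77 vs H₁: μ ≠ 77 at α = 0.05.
One-sample t-test:
H₀: μ = 77
H₁: μ ≠ 77
df = n - 1 = 23
t = (x̄ - μ₀) / (s/√n) = (75.41 - 77) / (16.53/√24) = -0.471
p-value = 0.6419

Since p-value > α = 0.05, we fail to reject H₀.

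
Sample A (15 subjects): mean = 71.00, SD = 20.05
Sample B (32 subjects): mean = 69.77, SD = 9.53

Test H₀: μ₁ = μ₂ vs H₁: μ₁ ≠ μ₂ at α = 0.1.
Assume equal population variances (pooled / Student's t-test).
Student's two-sample t-test (equal variances):
H₀: μ₁ = μ₂
H₁: μ₁ ≠ μ₂
df = n₁ + n₂ - 2 = 45
Pooled variance s_p² = [(n₁-1)s₁² + (n₂-1)s₂²] / (n₁ + n₂ - 2) = [(14)(20.05²) + (31)(9.53²)] / 45 = 187.6330
SE = √(s_p²(1/n₁ + 1/n₂)) = √(187.6330 × (1/15 + 1/32)) = 4.2863
t = (x̄₁ - x̄₂) / SE = (71.00 - 69.77) / 4.2863 = 1.23 / 4.2863 = 0.287
p-value = 0.7755

Since p-value > α = 0.1, we fail to reject H₀.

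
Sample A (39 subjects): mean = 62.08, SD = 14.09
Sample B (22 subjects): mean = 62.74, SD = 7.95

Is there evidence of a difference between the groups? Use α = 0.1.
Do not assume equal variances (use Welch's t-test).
Welch's two-sample t-test:
H₀: μ₁ = μ₂
H₁: μ₁ ≠ μ₂
s₁²/n₁ = 14.09²/39 = 5.0905,  s₂²/n₂ = 7.95²/22 = 2.8728
SE = √(s₁²/n₁ + s₂²/n₂) = √(5.0905 + 2.8728) = 2.8219
df (Welch-Satterthwaite) = (s₁²/n₁ + s₂²/n₂)² / [(s₁²/n₁)²/(n₁-1) + (s₂²/n₂)²/(n₂-1)] ≈ 58.99
t = (x̄₁ - x̄₂) / SE = (62.08 - 62.74) / 2.8219 = -0.66 / 2.8219 = -0.234
p-value = 0.8159

Since p-value > α = 0.1, we fail to reject H₀.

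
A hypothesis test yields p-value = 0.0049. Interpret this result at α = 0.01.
Since p = 0.0049 < α = 0.01, reject H₀.
There is sufficient evidence to reject the null hypothesis; the result is statistically significant at the 0.01 level.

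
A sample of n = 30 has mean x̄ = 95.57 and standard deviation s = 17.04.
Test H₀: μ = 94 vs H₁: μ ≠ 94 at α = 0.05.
One-sample t-test:
H₀: μ = 94
H₁: μ ≠ 94
df = n - 1 = 29
t = (x̄ - μ₀) / (s/√n) = (95.57 - 94) / (17.04/√30) = 0.505
p-value = 0.6176

Since p-value > α = 0.05, we fail to reject H₀.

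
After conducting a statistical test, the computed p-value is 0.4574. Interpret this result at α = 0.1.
Since p = 0.4574 > α = 0.1, fail to reject H₀.
There is insufficient evidence to reject the null hypothesis; the result is not statistically significant at the 0.1 level.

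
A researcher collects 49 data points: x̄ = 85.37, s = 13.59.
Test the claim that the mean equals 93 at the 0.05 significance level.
One-sample t-test:
H₀: μ = 93
H₁: μ ≠ 93
df = n - 1 = 48
t = (x̄ - μ₀) / (s/√n) = (85.37 - 93) / (13.59/√49) = -3.930
p-value = 0.0003

Since p-value < α = 0.05, we reject H₀.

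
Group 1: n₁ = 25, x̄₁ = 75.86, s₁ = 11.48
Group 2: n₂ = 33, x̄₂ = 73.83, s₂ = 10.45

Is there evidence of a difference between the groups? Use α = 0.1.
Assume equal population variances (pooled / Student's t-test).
Student's two-sample t-test (equal variances):
H₀: μ₁ = μ₂
H₁: μ₁ ≠ μ₂
df = n₁ + n₂ - 2 = 56
Pooled variance s_p² = [(n₁-1)s₁² + (n₂-1)s₂²] / (n₁ + n₂ - 2) = [(24)(11.48²) + (32)(10.45²)] / 56 = 118.8830
SE = √(s_p²(1/n₁ + 1/n₂)) = √(118.8830 × (1/25 + 1/33)) = 2.8910
t = (x̄₁ - x̄₂) / SE = (75.86 - 73.83) / 2.8910 = 2.03 / 2.8910 = 0.702
p-value = 0.4855

Since p-value > α = 0.1, we fail to reject H₀.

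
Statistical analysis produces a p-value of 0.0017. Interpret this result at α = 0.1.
Since p = 0.0017 < α = 0.1, reject H₀.
There is sufficient evidence to reject the null hypothesis; the result is statistically significant at the 0.1 level.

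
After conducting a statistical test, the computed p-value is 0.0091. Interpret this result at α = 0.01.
Since p = 0.0091 < α = 0.01, reject H₀.
There is sufficient evidence to reject the null hypothesis; the result is statistically significant at the 0.01 level.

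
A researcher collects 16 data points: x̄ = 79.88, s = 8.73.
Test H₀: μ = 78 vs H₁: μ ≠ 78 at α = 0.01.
One-sample t-test:
H₀: μ = 78
H₁: μ ≠ 78
df = n - 1 = 15
t = (x̄ - μ₀) / (s/√n) = (79.88 - 78) / (8.73/√16) = 0.861
p-value = 0.4026

Since p-value > α = 0.01, we fail to reject H₀.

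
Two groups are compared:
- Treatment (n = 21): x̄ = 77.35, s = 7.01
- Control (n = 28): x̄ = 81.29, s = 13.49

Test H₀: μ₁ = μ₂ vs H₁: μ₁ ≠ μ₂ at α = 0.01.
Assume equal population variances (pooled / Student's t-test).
Student's two-sample t-test (equal variances):
H₀: μ₁ = μ₂
H₁: μ₁ ≠ μ₂
df = n₁ + n₂ - 2 = 47
Pooled variance s_p² = [(n₁-1)s₁² + (n₂-1)s₂²] / (n₁ + n₂ - 2) = [(20)(7.01²) + (27)(13.49²)] / 47 = 125.4524
SE = √(s_p²(1/n₁ + 1/n₂)) = √(125.4524 × (1/21 + 1/28)) = 3.2333
t = (x̄₁ - x̄₂) / SE = (77.35 - 81.29) / 3.2333 = -3.94 / 3.2333 = -1.219
p-value = 0.2291

Since p-value > α = 0.01, we fail to reject H₀.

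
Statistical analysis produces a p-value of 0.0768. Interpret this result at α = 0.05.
Since p = 0.0768 > α = 0.05, fail to reject H₀.
There is insufficient evidence to reject the null hypothesis; the result is not statistically significant at the 0.05 level.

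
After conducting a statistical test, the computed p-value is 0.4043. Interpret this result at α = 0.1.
Since p = 0.4043 > α = 0.1, fail to reject H₀.
There is insufficient evidence to reject the null hypothesis; the result is not statistically significant at the 0.1 level.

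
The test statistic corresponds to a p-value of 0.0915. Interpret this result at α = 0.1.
Since p = 0.0915 < α = 0.1, reject H₀.
There is sufficient evidence to reject the null hypothesis; the result is statistically significant at the 0.1 level.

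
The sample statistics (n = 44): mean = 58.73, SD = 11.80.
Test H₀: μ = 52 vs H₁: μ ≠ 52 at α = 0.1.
One-sample t-test:
H₀: μ = 52
H₁: μ ≠ 52
df = n - 1 = 43
t = (x̄ - μ₀) / (s/√n) = (58.73 - 52) / (11.80/√44) = 3.783
p-value = 0.0005

Since p-value < α = 0.1, we reject H₀.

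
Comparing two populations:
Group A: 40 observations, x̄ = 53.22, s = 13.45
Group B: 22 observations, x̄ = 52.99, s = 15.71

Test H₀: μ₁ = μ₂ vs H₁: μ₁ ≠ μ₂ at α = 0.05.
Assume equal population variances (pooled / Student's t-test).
Student's two-sample t-test (equal variances):
H₀: μ₁ = μ₂
H₁: μ₁ ≠ μ₂
df = n₁ + n₂ - 2 = 60
Pooled variance s_p² = [(n₁-1)s₁² + (n₂-1)s₂²] / (n₁ + n₂ - 2) = [(39)(13.45²) + (21)(15.71²)] / 60 = 203.9681
SE = √(s_p²(1/n₁ + 1/n₂)) = √(203.9681 × (1/40 + 1/22)) = 3.7908
t = (x̄₁ - x̄₂) / SE = (53.22 - 52.99) / 3.7908 = 0.23 / 3.7908 = 0.061
p-value = 0.9518

Since p-value > α = 0.05, we fail to reject H₀.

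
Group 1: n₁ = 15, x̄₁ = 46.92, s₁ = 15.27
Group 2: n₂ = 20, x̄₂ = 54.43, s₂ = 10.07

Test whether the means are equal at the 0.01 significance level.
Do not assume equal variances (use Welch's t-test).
Welch's two-sample t-test:
H₀: μ₁ = μ₂
H₁: μ₁ ≠ μ₂
s₁²/n₁ = 15.27²/15 = 15.5449,  s₂²/n₂ = 10.07²/20 = 5.0702
SE = √(s₁²/n₁ + s₂²/n₂) = √(15.5449 + 5.0702) = 4.5404
df (Welch-Satterthwaite) = (s₁²/n₁ + s₂²/n₂)² / [(s₁²/n₁)²/(n₁-1) + (s₂²/n₂)²/(n₂-1)] ≈ 22.83
t = (x̄₁ - x̄₂) / SE = (46.92 - 54.43) / 4.5404 = -7.51 / 4.5404 = -1.654
p-value = 0.1118

Since p-value > α = 0.01, we fail to reject H₀.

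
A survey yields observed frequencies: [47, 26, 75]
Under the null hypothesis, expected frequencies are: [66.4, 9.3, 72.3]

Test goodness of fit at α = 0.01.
Chi-square goodness of fit test:
H₀: observed counts match expected distribution
H₁: observed counts differ from expected distribution
df = k - 1 = 2
χ² = Σ(O - E)²/E
   = (47 - 66.4)²/66.4 + (26 - 9.3)²/9.3 + (75 - 72.3)²/72.3
   = 5.668 + 29.988 + 0.101
   = 35.76
p-value < 0.0001

Since p-value < α = 0.01, we reject H₀.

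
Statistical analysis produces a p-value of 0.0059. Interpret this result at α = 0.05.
Since p = 0.0059 < α = 0.05, reject H₀.
There is sufficient evidence to reject the null hypothesis; the result is statistically significant at the 0.05 level.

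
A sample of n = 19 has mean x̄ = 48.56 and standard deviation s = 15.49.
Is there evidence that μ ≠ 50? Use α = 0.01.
One-sample t-test:
H₀: μ = 50
H₁: μ ≠ 50
df = n - 1 = 18
t = (x̄ - μ₀) / (s/√n) = (48.56 - 50) / (15.49/√19) = -0.405
p-value = 0.6901

Since p-value > α = 0.01, we fail to reject H₀.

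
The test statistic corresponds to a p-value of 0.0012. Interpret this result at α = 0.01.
Since p = 0.0012 < α = 0.01, reject H₀.
There is sufficient evidence to reject the null hypothesis; the result is statistically significant at the 0.01 level.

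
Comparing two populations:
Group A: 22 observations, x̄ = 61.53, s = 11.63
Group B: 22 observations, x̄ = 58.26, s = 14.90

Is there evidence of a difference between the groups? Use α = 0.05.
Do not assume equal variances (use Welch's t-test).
Welch's two-sample t-test:
H₀: μ₁ = μ₂
H₁: μ₁ ≠ μ₂
s₁²/n₁ = 11.63²/22 = 6.1480,  s₂²/n₂ = 14.90²/22 = 10.0914
SE = √(s₁²/n₁ + s₂²/n₂) = √(6.1480 + 10.0914) = 4.0298
df (Welch-Satterthwaite) = (s₁²/n₁ + s₂²/n₂)² / [(s₁²/n₁)²/(n₁-1) + (s₂²/n₂)²/(n₂-1)] ≈ 39.66
t = (x̄₁ - x̄₂) / SE = (61.53 - 58.26) / 4.0298 = 3.27 / 4.0298 = 0.811
p-value = 0.4219

Since p-value > α = 0.05, we fail to reject H₀.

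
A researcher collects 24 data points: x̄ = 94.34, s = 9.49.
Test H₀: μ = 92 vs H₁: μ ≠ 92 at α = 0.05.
One-sample t-test:
H₀: μ = 92
H₁: μ ≠ 92
df = n - 1 = 23
t = (x̄ - μ₀) / (s/√n) = (94.34 - 92) / (9.49/√24) = 1.208
p-value = 0.2393

Since p-value > α = 0.05, we fail to reject H₀.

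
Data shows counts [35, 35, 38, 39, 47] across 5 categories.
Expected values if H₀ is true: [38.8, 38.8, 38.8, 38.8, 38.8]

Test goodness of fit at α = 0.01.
Chi-square goodness of fit test:
H₀: observed counts match expected distribution
H₁: observed counts differ from expected distribution
df = k - 1 = 4
χ² = Σ(O - E)²/E
   = (35 - 38.8)²/38.8 + (35 - 38.8)²/38.8 + (38 - 38.8)²/38.8 + (39 - 38.8)²/38.8 + (47 - 38.8)²/38.8
   = 0.372 + 0.372 + 0.016 + 0.001 + 1.733
   = 2.49
p-value = 0.6456

Since p-value > α = 0.01, we fail to reject H₀.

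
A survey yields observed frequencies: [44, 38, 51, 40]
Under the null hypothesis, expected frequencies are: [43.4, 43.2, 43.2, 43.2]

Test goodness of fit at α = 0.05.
Chi-square goodness of fit test:
H₀: observed counts match expected distribution
H₁: observed counts differ from expected distribution
df = k - 1 = 3
χ² = Σ(O - E)²/E
   = (44 - 43.4)²/43.4 + (38 - 43.2)²/43.2 + (51 - 43.2)²/43.2 + (40 - 43.2)²/43.2
   = 0.008 + 0.626 + 1.408 + 0.237
   = 2.28
p-value = 0.5164

Since p-value > α = 0.05, we fail to reject H₀.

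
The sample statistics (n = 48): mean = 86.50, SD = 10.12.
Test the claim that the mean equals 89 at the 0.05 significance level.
One-sample t-test:
H₀: μ = 89
H₁: μ ≠ 89
df = n - 1 = 47
t = (x̄ - μ₀) / (s/√n) = (86.50 - 89) / (10.12/√48) = -1.712
p-value = 0.0936

Since p-value > α = 0.05, we fail to reject H₀.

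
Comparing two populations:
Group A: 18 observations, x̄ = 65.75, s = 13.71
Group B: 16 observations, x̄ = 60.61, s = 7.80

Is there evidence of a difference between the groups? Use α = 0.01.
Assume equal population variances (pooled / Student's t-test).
Student's two-sample t-test (equal variances):
H₀: μ₁ = μ₂
H₁: μ₁ ≠ μ₂
df = n₁ + n₂ - 2 = 32
Pooled variance s_p² = [(n₁-1)s₁² + (n₂-1)s₂²] / (n₁ + n₂ - 2) = [(17)(13.71²) + (15)(7.80²)] / 32 = 128.3747
SE = √(s_p²(1/n₁ + 1/n₂)) = √(128.3747 × (1/18 + 1/16)) = 3.8930
t = (x̄₁ - x̄₂) / SE = (65.75 - 60.61) / 3.8930 = 5.14 / 3.8930 = 1.320
p-value = 0.1961

Since p-value > α = 0.01, we fail to reject H₀.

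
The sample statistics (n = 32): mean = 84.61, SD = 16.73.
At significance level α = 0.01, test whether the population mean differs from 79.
One-sample t-test:
H₀: μ = 79
H₁: μ ≠ 79
df = n - 1 = 31
t = (x̄ - μ₀) / (s/√n) = (84.61 - 79) / (16.73/√32) = 1.897
p-value = 0.0672

Since p-value > α = 0.01, we fail to reject H₀.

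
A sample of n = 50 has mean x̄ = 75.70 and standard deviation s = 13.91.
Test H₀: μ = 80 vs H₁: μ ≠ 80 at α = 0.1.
One-sample t-test:
H₀: μ = 80
H₁: μ ≠ 80
df = n - 1 = 49
t = (x̄ - μ₀) / (s/√n) = (75.70 - 80) / (13.91/√50) = -2.186
p-value = 0.0336

Since p-value < α = 0.1, we reject H₀.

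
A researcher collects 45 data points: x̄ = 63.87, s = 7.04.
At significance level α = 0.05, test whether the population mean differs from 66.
One-sample t-test:
H₀: μ = 66
H₁: μ ≠ 66
df = n - 1 = 44
t = (x̄ - μ₀) / (s/√n) = (63.87 - 66) / (7.04/√45) = -2.030
p-value = 0.0485

Since p-value < α = 0.05, we reject H₀.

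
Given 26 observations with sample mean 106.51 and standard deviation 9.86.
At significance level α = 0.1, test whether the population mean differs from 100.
One-sample t-test:
H₀: μ = 100
H₁: μ ≠ 100
df = n - 1 = 25
t = (x̄ - μ₀) / (s/√n) = (106.51 - 100) / (9.86/√26) = 3.367
p-value = 0.0025

Since p-value < α = 0.1, we reject H₀.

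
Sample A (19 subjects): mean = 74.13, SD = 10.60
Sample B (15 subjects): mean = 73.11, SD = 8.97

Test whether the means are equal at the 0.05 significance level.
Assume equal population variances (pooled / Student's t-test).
Student's two-sample t-test (equal variances):
H₀: μ₁ = μ₂
H₁: μ₁ ≠ μ₂
df = n₁ + n₂ - 2 = 32
Pooled variance s_p² = [(n₁-1)s₁² + (n₂-1)s₂²] / (n₁ + n₂ - 2) = [(18)(10.60²) + (14)(8.97²)] / 32 = 98.4041
SE = √(s_p²(1/n₁ + 1/n₂)) = √(98.4041 × (1/19 + 1/15)) = 3.4263
t = (x̄₁ - x̄₂) / SE = (74.13 - 73.11) / 3.4263 = 1.02 / 3.4263 = 0.298
p-value = 0.7679

Since p-value > α = 0.05, we fail to reject H₀.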